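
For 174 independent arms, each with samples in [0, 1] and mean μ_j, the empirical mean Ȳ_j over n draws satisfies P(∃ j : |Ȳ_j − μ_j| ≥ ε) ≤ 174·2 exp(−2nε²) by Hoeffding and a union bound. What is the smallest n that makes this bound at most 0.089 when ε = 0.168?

147

Need 2·174·exp(−2nε²) ≤ 0.089, i.e. exp(−2nε²) ≤ 0.089/348.
So 2nε² ≥ ln(348/0.089) = 8.271321.
Hence n ≥ 8.271321/(2·0.168²) = 146.530.
The smallest integer n is 147.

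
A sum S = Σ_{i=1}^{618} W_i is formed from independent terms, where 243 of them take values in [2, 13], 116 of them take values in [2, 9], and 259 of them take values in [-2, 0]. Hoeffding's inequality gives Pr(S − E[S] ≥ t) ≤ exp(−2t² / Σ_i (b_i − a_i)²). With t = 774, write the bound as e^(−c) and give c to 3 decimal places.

Σ(b_i − a_i)² = 243·11² + 116·7² + 259·2² = 36123.
c = 2t² / 36123 = 2·774² / 36123 = 33.1687.

33.169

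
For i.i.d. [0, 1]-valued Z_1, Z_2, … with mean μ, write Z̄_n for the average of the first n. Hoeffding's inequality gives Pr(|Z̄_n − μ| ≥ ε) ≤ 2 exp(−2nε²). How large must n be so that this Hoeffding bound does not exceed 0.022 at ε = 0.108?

Require 2·exp(−2nε²) ≤ 0.022, i.e. 2nε² ≥ ln(2/0.022) = 4.509860.
So n ≥ 4.509860 / (2·0.108²) = 193.324.
The smallest integer n is 194.

194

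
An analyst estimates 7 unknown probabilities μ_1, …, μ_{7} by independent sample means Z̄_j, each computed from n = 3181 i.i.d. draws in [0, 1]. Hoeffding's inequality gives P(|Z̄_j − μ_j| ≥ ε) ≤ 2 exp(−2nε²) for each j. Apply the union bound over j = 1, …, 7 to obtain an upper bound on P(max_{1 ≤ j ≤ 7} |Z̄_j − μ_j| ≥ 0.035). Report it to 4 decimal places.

Per-experiment Hoeffding bound: 2·exp(−2·3181·0.035²) = 2·exp(−7.79345) = 0.00082486.
Union bound over 7 events: 7·0.00082486 = 0.00577.

0.0058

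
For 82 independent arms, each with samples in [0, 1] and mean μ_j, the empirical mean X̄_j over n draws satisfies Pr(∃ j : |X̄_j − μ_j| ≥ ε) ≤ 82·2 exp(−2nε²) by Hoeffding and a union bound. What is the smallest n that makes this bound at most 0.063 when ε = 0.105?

357

Need 2·82·exp(−2nε²) ≤ 0.063, i.e. exp(−2nε²) ≤ 0.063/164.
So 2nε² ≥ ln(164/0.063) = 7.864487.
Hence n ≥ 7.864487/(2·0.105²) = 356.666.
The smallest integer n is 357.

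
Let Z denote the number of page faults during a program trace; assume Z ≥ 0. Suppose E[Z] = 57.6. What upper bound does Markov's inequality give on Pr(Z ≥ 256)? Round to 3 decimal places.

Markov's inequality: for a non-negative random variable, Pr(Z ≥ a) ≤ E[Z]/a.
Here E[Z] = 57.6 and a = 256, so the bound is 57.6/256 = 0.2250.

0.225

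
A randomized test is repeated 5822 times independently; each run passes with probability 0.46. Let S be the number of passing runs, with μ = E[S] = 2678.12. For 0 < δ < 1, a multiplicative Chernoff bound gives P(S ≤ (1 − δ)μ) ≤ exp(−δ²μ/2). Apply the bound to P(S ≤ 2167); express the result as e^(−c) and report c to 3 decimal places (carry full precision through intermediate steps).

Write 2167 = (1 − δ)μ, so δ = 1 − 2167/2678.12 = 0.1908503…
Then the exponent is δ²μ/2 = (μ − 2167)²/(2μ) = 48.773702.

48.774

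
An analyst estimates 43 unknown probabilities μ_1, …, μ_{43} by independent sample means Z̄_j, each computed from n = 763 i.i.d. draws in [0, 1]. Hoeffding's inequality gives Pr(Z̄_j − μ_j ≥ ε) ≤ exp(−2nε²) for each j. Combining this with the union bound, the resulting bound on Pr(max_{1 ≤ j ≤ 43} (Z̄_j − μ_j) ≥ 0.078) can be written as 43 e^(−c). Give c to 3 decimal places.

9.284

Union bound over the 43 events: Pr(max_{1 ≤ j ≤ 43} (Z̄_j − μ_j) ≥ 0.078) ≤ 43·exp(−2nε²) = 43 exp(−2·763·0.078²).
So c = 2·763·0.078² = 9.2842.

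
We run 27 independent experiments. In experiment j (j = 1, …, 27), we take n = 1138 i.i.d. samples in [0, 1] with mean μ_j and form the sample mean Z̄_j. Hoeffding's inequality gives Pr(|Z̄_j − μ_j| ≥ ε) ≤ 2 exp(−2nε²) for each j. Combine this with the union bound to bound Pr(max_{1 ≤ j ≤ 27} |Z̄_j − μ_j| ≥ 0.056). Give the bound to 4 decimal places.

Per-experiment Hoeffding bound: 2·exp(−2·1138·0.056²) = 2·exp(−7.13754) = 0.0015894.
Union bound over 27 events: 27·0.0015894 = 0.04291.

0.0429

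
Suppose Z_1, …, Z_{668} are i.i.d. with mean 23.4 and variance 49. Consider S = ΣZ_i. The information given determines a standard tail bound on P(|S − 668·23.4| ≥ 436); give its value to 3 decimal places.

0.172

With mean and variance of each term known, Chebyshev's inequality bounds the deviation of the sum (or sample mean).
Var(S) = n·Var(Z_i) = 668·49 = 32732.
Chebyshev: P(|S − 668·23.4| ≥ 436) ≤ Var(S)/436² = 32732/190096 = 0.1722.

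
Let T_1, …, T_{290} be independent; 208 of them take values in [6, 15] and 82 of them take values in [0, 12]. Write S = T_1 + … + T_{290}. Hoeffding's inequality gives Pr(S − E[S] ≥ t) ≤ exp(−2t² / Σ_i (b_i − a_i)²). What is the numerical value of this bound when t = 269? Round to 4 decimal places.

Σ(b_i − a_i)² = 208·9² + 82·12² = 28656.
Exponent = 2·269² / 28656 = 5.05032.
Bound = exp(−5.05032) = 0.00641.

0.0064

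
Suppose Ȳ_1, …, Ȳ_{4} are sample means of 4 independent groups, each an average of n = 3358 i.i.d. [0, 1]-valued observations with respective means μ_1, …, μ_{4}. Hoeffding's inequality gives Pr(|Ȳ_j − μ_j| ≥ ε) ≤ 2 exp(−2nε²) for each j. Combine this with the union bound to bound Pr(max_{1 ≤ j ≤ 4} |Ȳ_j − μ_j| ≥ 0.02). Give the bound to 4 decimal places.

Per-experiment Hoeffding bound: 2·exp(−2·3358·0.02²) = 2·exp(−2.68640) = 0.13625.
Union bound over 4 events: 4·0.13625 = 0.54501.

0.5450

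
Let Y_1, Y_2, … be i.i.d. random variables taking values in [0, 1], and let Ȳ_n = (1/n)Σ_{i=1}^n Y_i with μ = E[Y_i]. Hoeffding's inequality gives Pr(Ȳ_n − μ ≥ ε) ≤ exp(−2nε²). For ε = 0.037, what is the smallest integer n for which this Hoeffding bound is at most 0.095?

Require exp(−2nε²) ≤ 0.095, i.e. 2nε² ≥ ln(1/0.095) = 2.353878.
So n ≥ 2.353878 / (2·0.037²) = 859.707.
The smallest integer n is 860.

860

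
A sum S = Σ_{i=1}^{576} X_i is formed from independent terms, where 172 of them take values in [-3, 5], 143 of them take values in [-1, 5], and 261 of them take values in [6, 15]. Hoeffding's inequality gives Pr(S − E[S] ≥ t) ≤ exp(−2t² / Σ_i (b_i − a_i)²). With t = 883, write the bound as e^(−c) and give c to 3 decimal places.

41.810

Σ(b_i − a_i)² = 172·8² + 143·6² + 261·9² = 37297.
c = 2t² / 37297 = 2·883² / 37297 = 41.8097.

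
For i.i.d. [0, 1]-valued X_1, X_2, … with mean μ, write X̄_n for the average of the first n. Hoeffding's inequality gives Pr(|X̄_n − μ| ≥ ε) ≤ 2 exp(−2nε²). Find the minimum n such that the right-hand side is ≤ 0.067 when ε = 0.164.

Require 2·exp(−2nε²) ≤ 0.067, i.e. 2nε² ≥ ln(2/0.067) = 3.396210.
So n ≥ 3.396210 / (2·0.164²) = 63.136.
The smallest integer n is 64.

64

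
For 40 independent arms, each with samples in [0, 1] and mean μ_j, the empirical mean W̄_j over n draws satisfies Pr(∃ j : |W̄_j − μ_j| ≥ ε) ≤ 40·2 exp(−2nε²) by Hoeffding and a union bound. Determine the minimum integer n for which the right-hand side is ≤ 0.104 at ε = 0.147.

154

Need 2·40·exp(−2nε²) ≤ 0.104, i.e. exp(−2nε²) ≤ 0.104/80.
So 2nε² ≥ ln(80/0.104) = 6.645391.
Hence n ≥ 6.645391/(2·0.147²) = 153.764.
The smallest integer n is 154.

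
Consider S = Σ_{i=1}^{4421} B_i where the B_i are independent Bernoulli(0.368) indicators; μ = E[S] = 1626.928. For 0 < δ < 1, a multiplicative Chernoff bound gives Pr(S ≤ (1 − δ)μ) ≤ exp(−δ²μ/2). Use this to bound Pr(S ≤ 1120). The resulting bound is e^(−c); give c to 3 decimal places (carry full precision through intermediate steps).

Write 1120 = (1 − δ)μ, so δ = 1 − 1120/1626.928 = 0.311586…
Then the exponent is δ²μ/2 = (μ − 1120)²/(2μ) = 78.975836.

78.976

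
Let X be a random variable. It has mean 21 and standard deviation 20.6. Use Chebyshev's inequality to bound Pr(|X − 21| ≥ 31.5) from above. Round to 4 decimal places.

0.4277

Chebyshev: Pr(|X − μ| ≥ t) ≤ Var(X)/t².
Var(X) = σ² = 20.6² = 424.36.
Bound = 424.36 / 992.25 = 0.4277.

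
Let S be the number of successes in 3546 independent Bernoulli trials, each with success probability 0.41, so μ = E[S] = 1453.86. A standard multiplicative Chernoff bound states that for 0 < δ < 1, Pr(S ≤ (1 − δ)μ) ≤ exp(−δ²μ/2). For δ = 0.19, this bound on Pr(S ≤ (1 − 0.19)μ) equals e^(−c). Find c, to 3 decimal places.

c = δ²μ/2 = 0.19²·1453.86/2 = 26.2422.

26.242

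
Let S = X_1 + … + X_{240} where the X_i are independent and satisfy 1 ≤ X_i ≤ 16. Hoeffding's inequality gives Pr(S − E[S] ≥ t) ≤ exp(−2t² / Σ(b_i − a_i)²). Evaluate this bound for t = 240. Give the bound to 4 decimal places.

Σ(b_i − a_i)² = 240·(15)² = 54000.
Exponent = 2·240²/54000 = 2.1333.
Bound = exp(−2.1333) = 0.11844.

0.1184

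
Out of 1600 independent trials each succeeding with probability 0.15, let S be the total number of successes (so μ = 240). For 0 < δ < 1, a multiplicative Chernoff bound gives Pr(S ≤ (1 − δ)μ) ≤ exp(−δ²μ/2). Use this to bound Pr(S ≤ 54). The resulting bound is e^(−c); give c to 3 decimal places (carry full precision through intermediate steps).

Write 54 = (1 − δ)μ, so δ = 1 − 54/240 = 0.775…
Then the exponent is δ²μ/2 = (μ − 54)²/(2μ) = 72.075000.

72.075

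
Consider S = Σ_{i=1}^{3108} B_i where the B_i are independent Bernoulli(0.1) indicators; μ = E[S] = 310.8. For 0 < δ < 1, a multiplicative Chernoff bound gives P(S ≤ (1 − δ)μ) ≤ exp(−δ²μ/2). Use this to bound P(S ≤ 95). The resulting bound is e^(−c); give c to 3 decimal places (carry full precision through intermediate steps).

Write 95 = (1 − δ)μ, so δ = 1 − 95/310.8 = 0.6943372…
Then the exponent is δ²μ/2 = (μ − 95)²/(2μ) = 74.918983.

74.919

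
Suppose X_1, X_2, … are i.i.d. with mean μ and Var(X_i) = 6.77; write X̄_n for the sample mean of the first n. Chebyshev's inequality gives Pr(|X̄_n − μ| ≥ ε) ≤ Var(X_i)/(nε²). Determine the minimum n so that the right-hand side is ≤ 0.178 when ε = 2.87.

5

Require 6.77/(n·2.87²) ≤ 0.178, i.e. n ≥ 6.77/(0.178·2.87²) = 4.617.
The smallest integer n is 5.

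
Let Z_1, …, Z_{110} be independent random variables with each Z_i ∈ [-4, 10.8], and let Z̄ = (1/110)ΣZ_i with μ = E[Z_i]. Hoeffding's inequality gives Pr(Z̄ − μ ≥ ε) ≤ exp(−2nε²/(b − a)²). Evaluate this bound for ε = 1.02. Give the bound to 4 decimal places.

Exponent: 2nε²/(b − a)² = 2·110·1.02² / 14.8² = 1.04496.
Bound = exp(−1.04496) = 0.35171.

0.3517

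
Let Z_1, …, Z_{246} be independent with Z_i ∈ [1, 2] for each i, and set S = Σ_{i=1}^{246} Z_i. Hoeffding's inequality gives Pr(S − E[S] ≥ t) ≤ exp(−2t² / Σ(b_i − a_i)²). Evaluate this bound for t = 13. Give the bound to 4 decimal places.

Σ(b_i − a_i)² = 246·(1)² = 246.
Exponent = 2·13²/246 = 1.3740.
Bound = exp(−1.3740) = 0.25310.

0.2531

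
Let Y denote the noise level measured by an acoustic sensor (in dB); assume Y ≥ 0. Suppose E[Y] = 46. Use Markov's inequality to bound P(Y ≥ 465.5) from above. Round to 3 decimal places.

Markov's inequality: for a non-negative random variable, P(Y ≥ a) ≤ E[Y]/a.
Here E[Y] = 46 and a = 465.5, so the bound is 46/465.5 = 0.0988.

0.099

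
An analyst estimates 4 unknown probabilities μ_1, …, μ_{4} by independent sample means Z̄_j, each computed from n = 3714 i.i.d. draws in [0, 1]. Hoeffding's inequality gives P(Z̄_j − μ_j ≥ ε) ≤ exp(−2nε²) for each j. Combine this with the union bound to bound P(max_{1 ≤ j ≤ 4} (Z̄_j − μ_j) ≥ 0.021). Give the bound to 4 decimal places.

0.1512

Per-experiment Hoeffding bound: exp(−2·3714·0.021²) = exp(−3.27575) = 0.037789.
Union bound over 4 events: 4·0.037789 = 0.15115.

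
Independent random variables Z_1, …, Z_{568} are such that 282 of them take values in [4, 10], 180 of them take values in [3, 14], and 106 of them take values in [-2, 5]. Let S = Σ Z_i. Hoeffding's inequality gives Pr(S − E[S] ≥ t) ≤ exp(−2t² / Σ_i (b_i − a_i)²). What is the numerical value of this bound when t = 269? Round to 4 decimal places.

0.0203

Σ(b_i − a_i)² = 282·6² + 180·11² + 106·7² = 37126.
Exponent = 2·269² / 37126 = 3.89813.
Bound = exp(−3.89813) = 0.02028.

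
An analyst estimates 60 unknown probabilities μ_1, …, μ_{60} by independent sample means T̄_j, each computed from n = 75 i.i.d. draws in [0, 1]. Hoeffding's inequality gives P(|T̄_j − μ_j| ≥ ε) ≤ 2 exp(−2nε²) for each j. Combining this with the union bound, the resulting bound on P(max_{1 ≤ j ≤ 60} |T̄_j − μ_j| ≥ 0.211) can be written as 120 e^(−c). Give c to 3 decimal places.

Union bound over the 60 events: P(max_{1 ≤ j ≤ 60} |T̄_j − μ_j| ≥ 0.211) ≤ 60·2·exp(−2nε²) = 120 exp(−2·75·0.211²).
So c = 2·75·0.211² = 6.6781.

6.678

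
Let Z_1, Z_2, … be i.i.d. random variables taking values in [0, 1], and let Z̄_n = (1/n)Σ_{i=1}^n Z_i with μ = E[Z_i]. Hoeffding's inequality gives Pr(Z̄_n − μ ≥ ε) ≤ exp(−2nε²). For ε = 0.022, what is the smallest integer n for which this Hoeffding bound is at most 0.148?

1974

Require exp(−2nε²) ≤ 0.148, i.e. 2nε² ≥ ln(1/0.148) = 1.910543.
So n ≥ 1.910543 / (2·0.022²) = 1973.701.
The smallest integer n is 1974.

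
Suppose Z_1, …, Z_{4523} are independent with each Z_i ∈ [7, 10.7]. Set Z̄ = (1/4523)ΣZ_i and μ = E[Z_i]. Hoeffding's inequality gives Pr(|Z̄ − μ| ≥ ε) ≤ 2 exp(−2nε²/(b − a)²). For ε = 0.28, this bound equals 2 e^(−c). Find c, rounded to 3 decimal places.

51.805

c = 2nε²/(b − a)² = 2·4523·0.28² / 3.7² = 51.8047.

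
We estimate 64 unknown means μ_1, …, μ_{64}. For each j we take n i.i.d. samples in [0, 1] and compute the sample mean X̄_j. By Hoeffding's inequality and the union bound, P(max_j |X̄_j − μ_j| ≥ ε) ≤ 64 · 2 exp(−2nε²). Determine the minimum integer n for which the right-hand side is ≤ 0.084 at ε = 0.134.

Need 2·64·exp(−2nε²) ≤ 0.084, i.e. exp(−2nε²) ≤ 0.084/128.
So 2nε² ≥ ln(128/0.084) = 7.328969.
Hence n ≥ 7.328969/(2·0.134²) = 204.081.
The smallest integer n is 205.

205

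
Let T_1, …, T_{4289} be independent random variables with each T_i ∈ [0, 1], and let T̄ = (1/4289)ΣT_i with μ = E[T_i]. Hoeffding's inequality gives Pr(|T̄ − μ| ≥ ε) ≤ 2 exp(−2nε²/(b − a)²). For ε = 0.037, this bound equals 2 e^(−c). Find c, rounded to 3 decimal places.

11.743

c = 2nε²/(b − a)² = 2·4289·0.037² / 1² = 11.7433.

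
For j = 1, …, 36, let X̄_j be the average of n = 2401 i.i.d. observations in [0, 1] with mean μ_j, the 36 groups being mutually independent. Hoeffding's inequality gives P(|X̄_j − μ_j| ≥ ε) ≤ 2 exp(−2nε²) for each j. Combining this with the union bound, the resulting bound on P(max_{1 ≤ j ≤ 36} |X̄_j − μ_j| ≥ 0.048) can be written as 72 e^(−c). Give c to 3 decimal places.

Union bound over the 36 events: P(max_{1 ≤ j ≤ 36} |X̄_j − μ_j| ≥ 0.048) ≤ 36·2·exp(−2nε²) = 72 exp(−2·2401·0.048²).
So c = 2·2401·0.048² = 11.0638.

11.064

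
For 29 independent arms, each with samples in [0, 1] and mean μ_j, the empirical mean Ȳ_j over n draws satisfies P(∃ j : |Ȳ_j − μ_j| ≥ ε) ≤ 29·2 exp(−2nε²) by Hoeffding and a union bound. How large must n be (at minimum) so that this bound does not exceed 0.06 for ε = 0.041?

Need 2·29·exp(−2nε²) ≤ 0.06, i.e. exp(−2nε²) ≤ 0.06/58.
So 2nε² ≥ ln(58/0.06) = 6.873854.
Hence n ≥ 6.873854/(2·0.041²) = 2044.573.
The smallest integer n is 2045.

2045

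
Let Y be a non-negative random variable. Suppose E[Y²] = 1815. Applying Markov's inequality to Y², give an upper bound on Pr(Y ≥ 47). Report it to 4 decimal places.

0.8216

Since Y ≥ 0, the event {Y ≥ 47} is the same as {Y² ≥ 2209}.
Markov's inequality applied to Y² gives Pr(Y² ≥ 2209) ≤ E[Y²]/2209 = 1815/2209 = 0.8216.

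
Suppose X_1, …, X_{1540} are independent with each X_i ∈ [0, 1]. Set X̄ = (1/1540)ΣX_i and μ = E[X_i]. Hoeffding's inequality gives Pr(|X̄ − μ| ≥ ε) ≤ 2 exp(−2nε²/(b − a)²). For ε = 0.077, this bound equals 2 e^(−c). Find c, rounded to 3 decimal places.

18.261

c = 2nε²/(b − a)² = 2·1540·0.077² / 1² = 18.2613.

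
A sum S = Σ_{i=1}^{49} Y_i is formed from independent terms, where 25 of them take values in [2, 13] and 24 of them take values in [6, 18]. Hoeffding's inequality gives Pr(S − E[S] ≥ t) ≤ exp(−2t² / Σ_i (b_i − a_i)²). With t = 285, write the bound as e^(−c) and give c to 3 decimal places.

25.066

Σ(b_i − a_i)² = 25·11² + 24·12² = 6481.
c = 2t² / 6481 = 2·285² / 6481 = 25.0656.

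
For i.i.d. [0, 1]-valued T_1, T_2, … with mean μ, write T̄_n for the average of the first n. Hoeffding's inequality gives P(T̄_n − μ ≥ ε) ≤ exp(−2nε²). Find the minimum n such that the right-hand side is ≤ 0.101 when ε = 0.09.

Require exp(−2nε²) ≤ 0.101, i.e. 2nε² ≥ ln(1/0.101) = 2.292635.
So n ≥ 2.292635 / (2·0.09²) = 141.521.
The smallest integer n is 142.

142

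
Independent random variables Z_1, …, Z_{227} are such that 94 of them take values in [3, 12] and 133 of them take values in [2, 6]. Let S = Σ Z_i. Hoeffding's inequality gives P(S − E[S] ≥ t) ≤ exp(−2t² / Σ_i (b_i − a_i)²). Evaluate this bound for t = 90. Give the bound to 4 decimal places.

0.1896

Σ(b_i − a_i)² = 94·9² + 133·4² = 9742.
Exponent = 2·90² / 9742 = 1.66290.
Bound = exp(−1.66290) = 0.18959.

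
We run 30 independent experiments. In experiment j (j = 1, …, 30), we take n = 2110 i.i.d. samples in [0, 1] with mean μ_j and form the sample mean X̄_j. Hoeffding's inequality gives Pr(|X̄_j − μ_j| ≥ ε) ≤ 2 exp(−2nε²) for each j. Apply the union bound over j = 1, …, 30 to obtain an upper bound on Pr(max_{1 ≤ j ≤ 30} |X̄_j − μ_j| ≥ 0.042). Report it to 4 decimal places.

Per-experiment Hoeffding bound: 2·exp(−2·2110·0.042²) = 2·exp(−7.44408) = 0.0011698.
Union bound over 30 events: 30·0.0011698 = 0.03509.

0.0351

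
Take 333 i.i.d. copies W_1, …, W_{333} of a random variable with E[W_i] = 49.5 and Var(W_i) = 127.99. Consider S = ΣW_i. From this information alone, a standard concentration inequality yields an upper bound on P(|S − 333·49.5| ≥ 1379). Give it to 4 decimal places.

0.0224

With mean and variance of each term known, Chebyshev's inequality bounds the deviation of the sum (or sample mean).
Var(S) = n·Var(W_i) = 333·127.99 = 42620.67.
Chebyshev: P(|S − 333·49.5| ≥ 1379) ≤ Var(S)/1379² = 42620.67/1901641 = 0.0224.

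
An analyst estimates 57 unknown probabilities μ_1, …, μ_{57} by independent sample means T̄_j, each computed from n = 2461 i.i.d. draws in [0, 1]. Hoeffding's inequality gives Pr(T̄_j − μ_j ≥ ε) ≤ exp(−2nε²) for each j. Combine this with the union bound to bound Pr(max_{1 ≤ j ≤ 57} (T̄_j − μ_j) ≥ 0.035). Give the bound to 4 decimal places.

Per-experiment Hoeffding bound: exp(−2·2461·0.035²) = exp(−6.02945) = 0.0024068.
Union bound over 57 events: 57·0.0024068 = 0.13719.

0.1372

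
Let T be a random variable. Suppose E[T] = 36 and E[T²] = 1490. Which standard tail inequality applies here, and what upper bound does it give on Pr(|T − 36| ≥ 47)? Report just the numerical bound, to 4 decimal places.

0.0878

The first two moments determine the variance, so Chebyshev's inequality is the sharpest standard bound available.
Var(T) = E[T²] − (E[T])² = 1490 − 1296 = 194.
Chebyshev's inequality: Pr(|T − μ| ≥ t) ≤ Var(T)/t² = 194/2209 = 0.0878.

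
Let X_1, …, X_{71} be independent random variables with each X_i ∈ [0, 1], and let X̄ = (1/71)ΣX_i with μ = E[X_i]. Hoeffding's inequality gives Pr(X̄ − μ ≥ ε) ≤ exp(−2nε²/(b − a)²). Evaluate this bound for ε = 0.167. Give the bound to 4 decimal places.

Exponent: 2nε²/(b − a)² = 2·71·0.167² / 1² = 3.96024.
Bound = exp(−3.96024) = 0.01906.

0.0191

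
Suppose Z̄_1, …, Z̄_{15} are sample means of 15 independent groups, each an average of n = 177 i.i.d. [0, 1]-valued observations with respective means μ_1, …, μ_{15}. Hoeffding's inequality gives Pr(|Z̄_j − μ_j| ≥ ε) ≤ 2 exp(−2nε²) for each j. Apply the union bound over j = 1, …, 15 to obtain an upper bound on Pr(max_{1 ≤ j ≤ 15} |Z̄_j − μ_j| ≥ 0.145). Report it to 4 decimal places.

Per-experiment Hoeffding bound: 2·exp(−2·177·0.145²) = 2·exp(−7.44285) = 0.0011712.
Union bound over 15 events: 15·0.0011712 = 0.01757.

0.0176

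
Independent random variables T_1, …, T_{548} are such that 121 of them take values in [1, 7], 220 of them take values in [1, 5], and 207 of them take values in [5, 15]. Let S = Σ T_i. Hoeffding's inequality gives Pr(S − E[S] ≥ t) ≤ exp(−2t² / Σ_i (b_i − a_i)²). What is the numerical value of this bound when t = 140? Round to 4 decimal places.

0.2537

Σ(b_i − a_i)² = 121·6² + 220·4² + 207·10² = 28576.
Exponent = 2·140² / 28576 = 1.37178.
Bound = exp(−1.37178) = 0.25365.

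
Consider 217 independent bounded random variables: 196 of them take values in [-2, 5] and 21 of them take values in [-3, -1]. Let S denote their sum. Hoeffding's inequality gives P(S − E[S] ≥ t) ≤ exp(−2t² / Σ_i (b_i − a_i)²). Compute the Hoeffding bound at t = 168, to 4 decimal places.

Σ(b_i − a_i)² = 196·7² + 21·2² = 9688.
Exponent = 2·168² / 9688 = 5.82659.
Bound = exp(−5.82659) = 0.00295.

0.0029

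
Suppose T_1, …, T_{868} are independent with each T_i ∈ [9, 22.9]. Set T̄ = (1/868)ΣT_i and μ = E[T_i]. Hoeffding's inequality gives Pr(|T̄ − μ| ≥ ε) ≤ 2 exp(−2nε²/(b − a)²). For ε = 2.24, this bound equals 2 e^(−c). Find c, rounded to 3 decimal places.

c = 2nε²/(b − a)² = 2·868·2.24² / 13.9² = 45.0833.

45.083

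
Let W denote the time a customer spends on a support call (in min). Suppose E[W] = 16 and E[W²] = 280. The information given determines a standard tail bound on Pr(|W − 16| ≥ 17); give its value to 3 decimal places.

0.083

The first two moments determine the variance, so Chebyshev's inequality is the sharpest standard bound available.
Var(W) = E[W²] − (E[W])² = 280 − 256 = 24.
Chebyshev's inequality: Pr(|W − μ| ≥ t) ≤ Var(W)/t² = 24/289 = 0.0830.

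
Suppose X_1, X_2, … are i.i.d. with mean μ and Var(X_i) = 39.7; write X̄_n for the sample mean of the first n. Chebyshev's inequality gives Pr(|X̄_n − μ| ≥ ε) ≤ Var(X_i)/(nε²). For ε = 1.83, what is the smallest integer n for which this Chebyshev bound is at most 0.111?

107

Require 39.7/(n·1.83²) ≤ 0.111, i.e. n ≥ 39.7/(0.111·1.83²) = 106.799.
The smallest integer n is 107.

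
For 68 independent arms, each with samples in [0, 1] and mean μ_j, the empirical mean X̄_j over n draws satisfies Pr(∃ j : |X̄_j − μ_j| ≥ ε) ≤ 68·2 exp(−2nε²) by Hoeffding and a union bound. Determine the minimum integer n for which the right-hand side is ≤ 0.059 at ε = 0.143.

Need 2·68·exp(−2nε²) ≤ 0.059, i.e. exp(−2nε²) ≤ 0.059/136.
So 2nε² ≥ ln(136/0.059) = 7.742873.
Hence n ≥ 7.742873/(2·0.143²) = 189.322.
The smallest integer n is 190.

190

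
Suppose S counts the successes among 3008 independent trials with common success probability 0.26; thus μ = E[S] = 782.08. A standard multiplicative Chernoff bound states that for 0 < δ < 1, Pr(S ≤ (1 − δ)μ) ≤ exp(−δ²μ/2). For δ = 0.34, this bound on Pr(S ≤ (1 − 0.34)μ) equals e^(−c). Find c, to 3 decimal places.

c = δ²μ/2 = 0.34²·782.08/2 = 45.2042.

45.204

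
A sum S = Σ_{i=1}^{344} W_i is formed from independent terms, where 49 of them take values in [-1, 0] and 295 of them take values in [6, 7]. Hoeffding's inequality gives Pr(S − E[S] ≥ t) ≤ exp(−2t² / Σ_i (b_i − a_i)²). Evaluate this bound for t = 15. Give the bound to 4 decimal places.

0.2703

Σ(b_i − a_i)² = 49·1² + 295·1² = 344.
Exponent = 2·15² / 344 = 1.30814.
Bound = exp(−1.30814) = 0.27032.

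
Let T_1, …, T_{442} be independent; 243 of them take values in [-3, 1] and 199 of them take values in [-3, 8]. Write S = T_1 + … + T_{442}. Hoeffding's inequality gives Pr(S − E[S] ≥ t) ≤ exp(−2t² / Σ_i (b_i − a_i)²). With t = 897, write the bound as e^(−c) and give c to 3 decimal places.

57.540

Σ(b_i − a_i)² = 243·4² + 199·11² = 27967.
c = 2t² / 27967 = 2·897² / 27967 = 57.5399.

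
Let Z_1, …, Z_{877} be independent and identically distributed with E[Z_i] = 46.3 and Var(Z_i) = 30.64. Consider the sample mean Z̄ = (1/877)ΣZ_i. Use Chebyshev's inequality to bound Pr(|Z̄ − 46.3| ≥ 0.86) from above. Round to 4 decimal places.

Var(Z̄) = Var(Z_i)/n = 30.64/877 = 0.034937.
Chebyshev: Pr(|Z̄ − 46.3| ≥ 0.86) ≤ Var(Z̄)/(0.86)² = 30.64/(877·0.86²) = 0.0472.

0.0472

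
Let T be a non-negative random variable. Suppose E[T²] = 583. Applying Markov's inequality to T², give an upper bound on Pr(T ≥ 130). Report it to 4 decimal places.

0.0345

Since T ≥ 0, the event {T ≥ 130} is the same as {T² ≥ 16900}.
Markov's inequality applied to T² gives Pr(T² ≥ 16900) ≤ E[T²]/16900 = 583/16900 = 0.0345.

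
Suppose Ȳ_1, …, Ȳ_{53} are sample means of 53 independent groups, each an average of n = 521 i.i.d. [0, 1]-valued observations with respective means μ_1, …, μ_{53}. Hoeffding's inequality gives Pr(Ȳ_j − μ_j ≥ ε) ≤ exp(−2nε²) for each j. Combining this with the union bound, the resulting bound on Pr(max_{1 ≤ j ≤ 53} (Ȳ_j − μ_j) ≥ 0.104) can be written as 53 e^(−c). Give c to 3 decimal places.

Union bound over the 53 events: Pr(max_{1 ≤ j ≤ 53} (Ȳ_j − μ_j) ≥ 0.104) ≤ 53·exp(−2nε²) = 53 exp(−2·521·0.104²).
So c = 2·521·0.104² = 11.2703.

11.270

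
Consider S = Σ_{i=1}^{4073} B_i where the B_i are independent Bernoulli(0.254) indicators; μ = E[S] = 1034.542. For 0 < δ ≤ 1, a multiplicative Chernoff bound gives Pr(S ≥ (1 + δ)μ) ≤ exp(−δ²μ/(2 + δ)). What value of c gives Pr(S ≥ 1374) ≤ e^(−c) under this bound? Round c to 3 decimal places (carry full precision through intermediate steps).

47.843

Write 1374 = (1 + δ)μ, so δ = 1374/1034.542 − 1 = 0.3281239…
Then the exponent is δ²μ/(2 + δ) = (1374 − μ)² / (μ·(2 + δ)) = 47.842941.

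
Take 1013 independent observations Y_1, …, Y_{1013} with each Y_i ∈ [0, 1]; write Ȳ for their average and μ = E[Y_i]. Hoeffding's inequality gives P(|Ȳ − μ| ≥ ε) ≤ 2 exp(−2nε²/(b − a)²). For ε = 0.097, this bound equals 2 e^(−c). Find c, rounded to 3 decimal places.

19.063

c = 2nε²/(b − a)² = 2·1013·0.097² / 1² = 19.0626.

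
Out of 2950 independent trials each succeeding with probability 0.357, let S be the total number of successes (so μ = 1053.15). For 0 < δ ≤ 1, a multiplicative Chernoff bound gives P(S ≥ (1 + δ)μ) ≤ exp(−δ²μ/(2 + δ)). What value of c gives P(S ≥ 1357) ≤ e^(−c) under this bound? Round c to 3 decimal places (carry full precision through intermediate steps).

38.307

Write 1357 = (1 + δ)μ, so δ = 1357/1053.15 − 1 = 0.2885154…
Then the exponent is δ²μ/(2 + δ) = (1357 − μ)² / (μ·(2 + δ)) = 38.306671.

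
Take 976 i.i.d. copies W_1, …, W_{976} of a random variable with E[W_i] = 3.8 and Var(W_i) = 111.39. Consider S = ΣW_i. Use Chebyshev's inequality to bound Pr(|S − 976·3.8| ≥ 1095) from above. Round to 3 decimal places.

Var(S) = n·Var(W_i) = 976·111.39 = 108716.64.
Chebyshev: Pr(|S − 976·3.8| ≥ 1095) ≤ Var(S)/1095² = 108716.64/1199025 = 0.0907.

0.091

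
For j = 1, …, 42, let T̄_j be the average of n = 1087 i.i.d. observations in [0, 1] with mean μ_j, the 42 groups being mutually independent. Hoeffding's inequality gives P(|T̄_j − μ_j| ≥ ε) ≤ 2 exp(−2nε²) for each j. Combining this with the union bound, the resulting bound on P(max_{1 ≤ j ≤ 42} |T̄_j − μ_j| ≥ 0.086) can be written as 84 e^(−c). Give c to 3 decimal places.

16.079

Union bound over the 42 events: P(max_{1 ≤ j ≤ 42} |T̄_j − μ_j| ≥ 0.086) ≤ 42·2·exp(−2nε²) = 84 exp(−2·1087·0.086²).
So c = 2·1087·0.086² = 16.0789.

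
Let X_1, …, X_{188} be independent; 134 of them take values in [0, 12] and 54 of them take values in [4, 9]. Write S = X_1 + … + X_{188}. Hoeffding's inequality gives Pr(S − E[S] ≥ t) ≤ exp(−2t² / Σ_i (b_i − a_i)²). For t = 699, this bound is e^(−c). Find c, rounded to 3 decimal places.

47.331

Σ(b_i − a_i)² = 134·12² + 54·5² = 20646.
c = 2t² / 20646 = 2·699² / 20646 = 47.3313.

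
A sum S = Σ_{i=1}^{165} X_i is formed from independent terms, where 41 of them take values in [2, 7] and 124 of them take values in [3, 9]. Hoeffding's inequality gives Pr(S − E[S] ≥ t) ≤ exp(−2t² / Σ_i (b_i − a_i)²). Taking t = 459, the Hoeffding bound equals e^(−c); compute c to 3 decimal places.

Σ(b_i − a_i)² = 41·5² + 124·6² = 5489.
c = 2t² / 5489 = 2·459² / 5489 = 76.7648.

76.765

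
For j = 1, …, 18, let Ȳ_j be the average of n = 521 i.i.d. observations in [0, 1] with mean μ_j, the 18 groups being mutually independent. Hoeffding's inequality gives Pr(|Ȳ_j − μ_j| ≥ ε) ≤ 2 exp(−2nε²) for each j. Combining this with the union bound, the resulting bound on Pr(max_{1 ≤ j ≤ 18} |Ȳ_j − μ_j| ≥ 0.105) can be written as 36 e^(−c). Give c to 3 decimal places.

Union bound over the 18 events: Pr(max_{1 ≤ j ≤ 18} |Ȳ_j − μ_j| ≥ 0.105) ≤ 18·2·exp(−2nε²) = 36 exp(−2·521·0.105²).
So c = 2·521·0.105² = 11.4880.

11.488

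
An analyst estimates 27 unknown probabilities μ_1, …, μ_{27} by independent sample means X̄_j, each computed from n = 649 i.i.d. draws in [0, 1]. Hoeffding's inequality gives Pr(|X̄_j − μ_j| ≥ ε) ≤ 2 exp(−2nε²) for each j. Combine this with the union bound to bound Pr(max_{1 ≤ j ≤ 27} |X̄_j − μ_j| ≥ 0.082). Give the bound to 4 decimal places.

Per-experiment Hoeffding bound: 2·exp(−2·649·0.082²) = 2·exp(−8.72775) = 0.00032405.
Union bound over 27 events: 27·0.00032405 = 0.00875.

0.0087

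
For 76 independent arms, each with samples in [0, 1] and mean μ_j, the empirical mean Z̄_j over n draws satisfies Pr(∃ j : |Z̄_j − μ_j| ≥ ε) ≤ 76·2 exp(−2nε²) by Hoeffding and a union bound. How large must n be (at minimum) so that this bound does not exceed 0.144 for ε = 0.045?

1719

Need 2·76·exp(−2nε²) ≤ 0.144, i.e. exp(−2nε²) ≤ 0.144/152.
So 2nε² ≥ ln(152/0.144) = 6.961823.
Hence n ≥ 6.961823/(2·0.045²) = 1718.969.
The smallest integer n is 1719.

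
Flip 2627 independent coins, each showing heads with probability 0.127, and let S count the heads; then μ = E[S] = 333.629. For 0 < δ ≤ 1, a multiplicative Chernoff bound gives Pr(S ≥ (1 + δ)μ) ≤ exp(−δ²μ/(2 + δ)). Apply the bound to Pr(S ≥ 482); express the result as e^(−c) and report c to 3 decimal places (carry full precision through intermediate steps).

Write 482 = (1 + δ)μ, so δ = 482/333.629 − 1 = 0.4447185…
Then the exponent is δ²μ/(2 + δ) = (482 − μ)² / (μ·(2 + δ)) = 26.990156.

26.990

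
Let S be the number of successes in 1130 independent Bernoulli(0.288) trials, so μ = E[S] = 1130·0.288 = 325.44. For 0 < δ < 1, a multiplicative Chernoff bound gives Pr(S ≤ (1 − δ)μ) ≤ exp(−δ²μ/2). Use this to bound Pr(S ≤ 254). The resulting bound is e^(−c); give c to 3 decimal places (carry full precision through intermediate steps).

7.841

Write 254 = (1 − δ)μ, so δ = 1 − 254/325.44 = 0.2195182…
Then the exponent is δ²μ/2 = (μ − 254)²/(2μ) = 7.841190.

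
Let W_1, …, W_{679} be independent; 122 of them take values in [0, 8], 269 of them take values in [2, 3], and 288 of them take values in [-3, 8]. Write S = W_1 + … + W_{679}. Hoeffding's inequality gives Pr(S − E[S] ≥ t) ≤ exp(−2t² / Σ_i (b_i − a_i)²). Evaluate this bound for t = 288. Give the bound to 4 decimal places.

Σ(b_i − a_i)² = 122·8² + 269·1² + 288·11² = 42925.
Exponent = 2·288² / 42925 = 3.86460.
Bound = exp(−3.86460) = 0.02097.

0.0210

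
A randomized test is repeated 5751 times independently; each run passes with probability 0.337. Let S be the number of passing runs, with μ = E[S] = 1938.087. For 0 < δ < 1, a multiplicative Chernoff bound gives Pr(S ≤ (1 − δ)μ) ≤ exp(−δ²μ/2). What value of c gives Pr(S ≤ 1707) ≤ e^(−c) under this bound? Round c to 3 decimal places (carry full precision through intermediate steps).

13.777

Write 1707 = (1 − δ)μ, so δ = 1 − 1707/1938.087 = 0.1192346…
Then the exponent is δ²μ/2 = (μ − 1707)²/(2μ) = 13.776781.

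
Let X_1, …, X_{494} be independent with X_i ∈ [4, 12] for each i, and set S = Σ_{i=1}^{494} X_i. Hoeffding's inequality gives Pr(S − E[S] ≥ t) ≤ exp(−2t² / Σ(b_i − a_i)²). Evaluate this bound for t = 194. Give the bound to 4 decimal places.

Σ(b_i − a_i)² = 494·(8)² = 31616.
Exponent = 2·194²/31616 = 2.3808.
Bound = exp(−2.3808) = 0.09247.

0.0925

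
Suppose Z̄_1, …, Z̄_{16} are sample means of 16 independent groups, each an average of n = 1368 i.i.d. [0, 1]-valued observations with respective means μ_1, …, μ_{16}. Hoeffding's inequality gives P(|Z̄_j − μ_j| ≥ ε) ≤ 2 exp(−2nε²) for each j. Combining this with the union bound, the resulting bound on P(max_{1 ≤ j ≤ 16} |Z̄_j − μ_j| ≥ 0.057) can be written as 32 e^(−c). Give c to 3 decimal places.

Union bound over the 16 events: P(max_{1 ≤ j ≤ 16} |Z̄_j − μ_j| ≥ 0.057) ≤ 16·2·exp(−2nε²) = 32 exp(−2·1368·0.057²).
So c = 2·1368·0.057² = 8.8893.

8.889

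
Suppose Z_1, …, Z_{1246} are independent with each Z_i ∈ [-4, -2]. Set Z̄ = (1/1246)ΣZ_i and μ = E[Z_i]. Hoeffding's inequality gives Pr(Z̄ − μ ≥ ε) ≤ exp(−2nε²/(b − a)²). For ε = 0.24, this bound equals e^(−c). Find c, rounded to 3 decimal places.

c = 2nε²/(b − a)² = 2·1246·0.24² / 2² = 35.8848.

35.885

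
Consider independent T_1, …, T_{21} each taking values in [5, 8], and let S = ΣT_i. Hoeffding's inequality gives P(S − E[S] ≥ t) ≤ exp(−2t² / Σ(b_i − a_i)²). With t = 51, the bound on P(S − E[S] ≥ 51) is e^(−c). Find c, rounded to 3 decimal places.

Σ(b_i − a_i)² = 21·(3)² = 189.
c = 2t²/189 = 2·51²/189 = 27.5238.

27.524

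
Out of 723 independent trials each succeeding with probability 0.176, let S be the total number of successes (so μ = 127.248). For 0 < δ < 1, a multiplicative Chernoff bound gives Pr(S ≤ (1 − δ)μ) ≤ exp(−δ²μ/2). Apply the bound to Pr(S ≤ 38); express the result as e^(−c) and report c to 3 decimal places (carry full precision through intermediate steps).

31.298

Write 38 = (1 − δ)μ, so δ = 1 − 38/127.248 = 0.7013706…
Then the exponent is δ²μ/2 = (μ − 38)²/(2μ) = 31.297960.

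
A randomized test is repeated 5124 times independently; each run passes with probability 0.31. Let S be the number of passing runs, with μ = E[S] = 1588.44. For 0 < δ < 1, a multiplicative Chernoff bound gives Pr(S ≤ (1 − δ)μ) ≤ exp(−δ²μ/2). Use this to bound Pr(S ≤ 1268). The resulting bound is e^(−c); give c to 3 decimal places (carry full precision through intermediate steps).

Write 1268 = (1 − δ)μ, so δ = 1 − 1268/1588.44 = 0.2017325…
Then the exponent is δ²μ/2 = (μ − 1268)²/(2μ) = 32.321584.

32.322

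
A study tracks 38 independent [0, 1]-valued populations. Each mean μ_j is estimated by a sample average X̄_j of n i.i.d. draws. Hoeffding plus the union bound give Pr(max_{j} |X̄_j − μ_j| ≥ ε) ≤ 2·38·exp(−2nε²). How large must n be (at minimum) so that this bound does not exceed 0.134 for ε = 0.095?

Need 2·38·exp(−2nε²) ≤ 0.134, i.e. exp(−2nε²) ≤ 0.134/76.
So 2nε² ≥ ln(76/0.134) = 6.340649.
Hence n ≥ 6.340649/(2·0.095²) = 351.282.
The smallest integer n is 352.

352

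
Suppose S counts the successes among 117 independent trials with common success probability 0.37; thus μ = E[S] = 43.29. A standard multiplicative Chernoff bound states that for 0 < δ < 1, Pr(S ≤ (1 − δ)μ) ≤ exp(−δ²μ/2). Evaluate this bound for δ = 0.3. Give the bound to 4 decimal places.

0.1426

Exponent = δ²μ/2 = 0.3²·43.29/2 = 1.9481.
Bound = exp(−1.9481) = 0.14255.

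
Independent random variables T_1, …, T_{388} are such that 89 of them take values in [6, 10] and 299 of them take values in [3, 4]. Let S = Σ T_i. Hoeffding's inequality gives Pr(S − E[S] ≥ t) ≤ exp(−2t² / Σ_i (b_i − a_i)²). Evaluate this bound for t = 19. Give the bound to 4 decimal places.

0.6577

Σ(b_i − a_i)² = 89·4² + 299·1² = 1723.
Exponent = 2·19² / 1723 = 0.41904.
Bound = exp(−0.41904) = 0.65768.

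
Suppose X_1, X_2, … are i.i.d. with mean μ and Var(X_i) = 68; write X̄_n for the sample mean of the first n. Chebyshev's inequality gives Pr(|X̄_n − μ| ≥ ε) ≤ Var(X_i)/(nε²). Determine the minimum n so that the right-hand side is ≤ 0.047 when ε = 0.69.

3039

Require 68/(n·0.69²) ≤ 0.047, i.e. n ≥ 68/(0.047·0.69²) = 3038.875.
The smallest integer n is 3039.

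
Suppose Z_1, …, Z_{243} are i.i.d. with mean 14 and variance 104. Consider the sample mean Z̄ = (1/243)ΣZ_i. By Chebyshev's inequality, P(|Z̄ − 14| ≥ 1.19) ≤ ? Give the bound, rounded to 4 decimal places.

Var(Z̄) = Var(Z_i)/n = 104/243 = 0.42798.
Chebyshev: P(|Z̄ − 14| ≥ 1.19) ≤ Var(Z̄)/(1.19)² = 104/(243·1.19²) = 0.3022.

0.3022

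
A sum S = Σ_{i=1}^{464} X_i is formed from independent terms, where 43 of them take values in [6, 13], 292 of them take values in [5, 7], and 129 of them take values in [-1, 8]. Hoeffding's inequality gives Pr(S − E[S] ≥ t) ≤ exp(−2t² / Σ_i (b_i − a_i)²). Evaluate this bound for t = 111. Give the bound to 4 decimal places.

Σ(b_i − a_i)² = 43·7² + 292·2² + 129·9² = 13724.
Exponent = 2·111² / 13724 = 1.79554.
Bound = exp(−1.79554) = 0.16604.

0.1660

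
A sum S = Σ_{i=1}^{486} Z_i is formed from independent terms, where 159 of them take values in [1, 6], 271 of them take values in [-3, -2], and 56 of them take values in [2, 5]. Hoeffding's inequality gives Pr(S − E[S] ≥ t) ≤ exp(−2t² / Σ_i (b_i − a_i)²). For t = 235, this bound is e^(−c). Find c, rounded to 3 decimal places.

Σ(b_i − a_i)² = 159·5² + 271·1² + 56·3² = 4750.
c = 2t² / 4750 = 2·235² / 4750 = 23.2526.

23.253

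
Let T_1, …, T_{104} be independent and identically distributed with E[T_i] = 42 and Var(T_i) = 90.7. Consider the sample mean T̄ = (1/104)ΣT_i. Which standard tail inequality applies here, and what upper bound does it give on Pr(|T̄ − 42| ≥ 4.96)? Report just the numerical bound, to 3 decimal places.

0.035

With mean and variance of each term known, Chebyshev's inequality bounds the deviation of the sum (or sample mean).
Var(T̄) = Var(T_i)/n = 90.7/104 = 0.87212.
Chebyshev: Pr(|T̄ − 42| ≥ 4.96) ≤ Var(T̄)/(4.96)² = 90.7/(104·4.96²) = 0.0354.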